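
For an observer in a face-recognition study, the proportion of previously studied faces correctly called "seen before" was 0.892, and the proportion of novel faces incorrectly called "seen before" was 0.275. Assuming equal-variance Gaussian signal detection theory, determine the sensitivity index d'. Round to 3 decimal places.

Φ⁻¹(0.892) = 1.2372, Φ⁻¹(0.275) = -0.5978
d' = z(H) − z(FA) = 1.2372 − (-0.5978) = 1.8350

d' = 1.835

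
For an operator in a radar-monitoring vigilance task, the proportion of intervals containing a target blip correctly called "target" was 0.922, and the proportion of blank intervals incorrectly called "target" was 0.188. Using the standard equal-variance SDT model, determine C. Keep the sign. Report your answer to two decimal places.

C = -0.27

z(H) = 1.419
z(FA) = -0.885
c = −½·[z(H) + z(FA)] = −0.5 × (1.419 + (-0.885)) = -0.267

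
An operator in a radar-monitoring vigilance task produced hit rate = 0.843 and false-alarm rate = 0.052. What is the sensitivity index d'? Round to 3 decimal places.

d' = 2.633

Φ⁻¹(H) = Φ⁻¹(0.843) = 1.0069
Φ⁻¹(FA) = Φ⁻¹(0.052) = -1.6258
d' = z(H) − z(FA) = 1.0069 − (-1.6258) = 2.6327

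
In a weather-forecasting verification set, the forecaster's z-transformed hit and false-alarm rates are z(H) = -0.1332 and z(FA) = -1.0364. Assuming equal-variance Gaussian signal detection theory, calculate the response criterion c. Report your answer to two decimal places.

c = 0.58

c = −½·[z(H) + z(FA)] = −½·(-0.1332 + (-1.0364)) = 0.5848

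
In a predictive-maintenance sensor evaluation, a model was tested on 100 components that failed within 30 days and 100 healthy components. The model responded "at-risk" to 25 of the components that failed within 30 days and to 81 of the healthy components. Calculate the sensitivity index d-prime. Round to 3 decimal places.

H = 25/100 = 0.2500
FA = 81/100 = 0.8100
z(H) = -0.6745
z(FA) = 0.8779
d' = z(H) − z(FA) = -0.6745 − 0.8779 = -1.5524

d-prime = -1.552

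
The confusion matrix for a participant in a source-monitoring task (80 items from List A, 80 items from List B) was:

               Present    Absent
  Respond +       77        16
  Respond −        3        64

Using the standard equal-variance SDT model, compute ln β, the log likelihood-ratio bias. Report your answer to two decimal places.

ln β = -1.23

H = 77/80 = 0.9625
FA = 16/80 = 0.2000
Φ⁻¹(H) = 1.780
Φ⁻¹(FA) = -0.842
ln β = −½·[z(H)² − z(FA)²] = −0.5 × (3.168 − 0.709) = -1.2295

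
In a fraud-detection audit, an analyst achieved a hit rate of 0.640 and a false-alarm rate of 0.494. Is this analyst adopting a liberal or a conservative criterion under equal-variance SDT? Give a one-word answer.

liberal

z(H) = 0.358, z(FA) = -0.015
c = −½·(z(H) + z(FA)) = -0.1715
c < 0 → liberal criterion (biased toward responding “yes”).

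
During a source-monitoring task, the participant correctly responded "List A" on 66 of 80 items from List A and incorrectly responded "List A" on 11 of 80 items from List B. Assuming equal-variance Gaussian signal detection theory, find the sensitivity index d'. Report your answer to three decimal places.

d' = 2.026

H = 66/80 = 0.8250
FA = 11/80 = 0.1375
z(H) = 0.9346
z(FA) = -1.0916
d' = z(H) − z(FA) = 0.9346 − (-1.0916) = 2.0262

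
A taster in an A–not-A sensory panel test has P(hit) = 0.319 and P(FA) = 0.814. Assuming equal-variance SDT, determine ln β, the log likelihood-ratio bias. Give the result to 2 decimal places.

Φ⁻¹(H) = -0.470
Φ⁻¹(FA) = 0.893
ln β = −½·[z(H)² − z(FA)²] = −0.5 × (0.221 − 0.797) = 0.288

ln β = 0.29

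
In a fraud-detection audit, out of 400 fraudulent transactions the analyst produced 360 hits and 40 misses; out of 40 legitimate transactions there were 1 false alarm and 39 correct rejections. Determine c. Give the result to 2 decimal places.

H = 360/400 = 0.9000
FA = 1/40 = 0.0250
Φ⁻¹(0.9000) = 1.2816, Φ⁻¹(0.0250) = -1.9600
c = −½·[z(H) + z(FA)] = −0.5 × (1.2816 + (-1.9600)) = 0.3392

c = 0.34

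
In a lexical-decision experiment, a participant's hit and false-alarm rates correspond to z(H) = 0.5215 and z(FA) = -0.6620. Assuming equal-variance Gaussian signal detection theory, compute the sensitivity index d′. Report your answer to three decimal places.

d′ = 1.184

d' = z(H) − z(FA) = 0.5215 − (-0.6620) = 1.1835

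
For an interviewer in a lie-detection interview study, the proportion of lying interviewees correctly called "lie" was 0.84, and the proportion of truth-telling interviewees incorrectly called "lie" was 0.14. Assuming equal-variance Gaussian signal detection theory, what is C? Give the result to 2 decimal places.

C = 0.04

z(H) = 0.9945
z(FA) = -1.0803
c = −½·[z(H) + z(FA)] = −0.5 × (0.9945 + (-1.0803)) = 0.0429
c > 0: the interviewer has a conservative response bias.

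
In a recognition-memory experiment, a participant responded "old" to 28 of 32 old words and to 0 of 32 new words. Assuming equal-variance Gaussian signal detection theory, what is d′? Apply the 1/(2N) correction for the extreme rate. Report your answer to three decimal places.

d′ = 3.304

The false-alarm rate is 0/32 = 0, so apply the 1/(2N) correction: FA → 1/(2·32) = 0.01562.
z(H) = z(0.87500) = 1.1503
z(FA) = z(0.01562) = -2.1540
d' = 1.1503 − (-2.1540) = 3.3043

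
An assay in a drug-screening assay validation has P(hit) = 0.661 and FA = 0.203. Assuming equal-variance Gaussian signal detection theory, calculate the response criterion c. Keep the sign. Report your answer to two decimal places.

Φ⁻¹(H) = 0.415
Φ⁻¹(FA) = -0.831
c = −½·[z(H) + z(FA)] = −0.5 × (0.415 + (-0.831)) = 0.208

c = 0.21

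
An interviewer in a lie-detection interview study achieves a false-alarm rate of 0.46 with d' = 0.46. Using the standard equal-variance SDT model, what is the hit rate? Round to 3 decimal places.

hit rate = 0.640

z(false-alarm rate) = z(0.46) = -0.1004
z(H) = z(FA) + d' = -0.1004 + 0.46 = 0.3596
hit rate = Φ(0.3596) = 0.6404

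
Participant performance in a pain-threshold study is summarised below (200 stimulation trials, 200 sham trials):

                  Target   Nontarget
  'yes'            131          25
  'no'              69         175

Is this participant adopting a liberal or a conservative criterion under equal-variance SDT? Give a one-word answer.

z(H) = 0.399, z(FA) = -1.150
c = −½·(z(H) + z(FA)) = 0.3755
c > 0 → conservative criterion (biased toward responding “no”).

conservative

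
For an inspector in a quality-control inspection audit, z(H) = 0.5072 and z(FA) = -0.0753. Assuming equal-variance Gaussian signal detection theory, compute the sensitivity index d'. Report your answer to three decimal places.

d' = z(H) − z(FA) = 0.5072 − (-0.0753) = 0.5825

d' = 0.583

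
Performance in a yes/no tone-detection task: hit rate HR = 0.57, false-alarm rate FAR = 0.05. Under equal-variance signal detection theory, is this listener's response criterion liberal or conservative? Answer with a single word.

conservative

z(H) = 0.176, z(FA) = -1.645
c = −½·(z(H) + z(FA)) = 0.7345
c > 0 → conservative criterion (biased toward responding “no”).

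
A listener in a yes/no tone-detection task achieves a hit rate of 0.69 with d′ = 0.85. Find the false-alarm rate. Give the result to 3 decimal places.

z(hit rate) = z(0.69) = 0.4959
z(FA) = z(H) − d' = 0.4959 − 0.85 = -0.3541
false-alarm rate = Φ(-0.3541) = 0.3616

false-alarm rate = 0.362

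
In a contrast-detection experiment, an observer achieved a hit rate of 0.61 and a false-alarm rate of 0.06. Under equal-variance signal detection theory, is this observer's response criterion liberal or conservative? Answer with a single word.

z(H) = 0.279, z(FA) = -1.555
c = −½·(z(H) + z(FA)) = 0.638
c > 0 → conservative criterion (biased toward responding “no”).

conservative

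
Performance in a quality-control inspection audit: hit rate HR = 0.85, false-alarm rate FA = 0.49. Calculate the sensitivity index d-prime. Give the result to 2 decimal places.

z(H) = 1.0364
z(FA) = -0.0251
d' = z(H) − z(FA) = 1.0364 − (-0.0251) = 1.0615

d-prime = 1.06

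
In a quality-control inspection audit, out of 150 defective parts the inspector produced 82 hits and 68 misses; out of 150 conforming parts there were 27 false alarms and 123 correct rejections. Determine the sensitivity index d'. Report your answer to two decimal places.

d' = 1.03

H = 82/150 = 0.5467
FA = 27/150 = 0.1800
Φ⁻¹(H) = Φ⁻¹(0.5467) = 0.1173
Φ⁻¹(FA) = Φ⁻¹(0.1800) = -0.9154
d' = z(H) − z(FA) = 0.1173 − (-0.9154) = 1.0327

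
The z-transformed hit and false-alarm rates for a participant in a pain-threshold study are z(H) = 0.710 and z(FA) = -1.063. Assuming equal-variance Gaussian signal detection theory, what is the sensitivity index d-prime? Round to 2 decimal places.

d-prime = 1.77

d' = z(H) − z(FA) = 0.710 − (-1.063) = 1.773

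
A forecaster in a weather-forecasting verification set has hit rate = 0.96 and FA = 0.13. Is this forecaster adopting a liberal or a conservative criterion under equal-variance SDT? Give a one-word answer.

z(H) = 1.751, z(FA) = -1.126
c = −½·(z(H) + z(FA)) = -0.3125
c < 0 → liberal criterion (biased toward responding “yes”).

liberal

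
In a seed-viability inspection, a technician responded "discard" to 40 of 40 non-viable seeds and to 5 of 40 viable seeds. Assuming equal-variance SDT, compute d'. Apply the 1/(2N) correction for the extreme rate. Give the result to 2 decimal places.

d' = 3.39

The hit rate is 40/40 = 1, so apply the 1/(2N) correction: H → 1 − 1/(2·40) = 0.98750.
z(H) = z(0.98750) = 2.241
z(FA) = z(0.12500) = -1.150
d' = 2.241 − (-1.150) = 3.391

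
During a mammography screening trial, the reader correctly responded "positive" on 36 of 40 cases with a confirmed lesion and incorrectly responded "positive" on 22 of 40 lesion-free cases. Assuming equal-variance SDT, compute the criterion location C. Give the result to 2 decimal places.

C = -0.70

H = 36/40 = 0.9000
FA = 22/40 = 0.5500
z(H) = 1.2816
z(FA) = 0.1257
c = −½·[z(H) + z(FA)] = −0.5 × (1.2816 + 0.1257) = -0.70365
c < 0: the reader has a liberal response bias.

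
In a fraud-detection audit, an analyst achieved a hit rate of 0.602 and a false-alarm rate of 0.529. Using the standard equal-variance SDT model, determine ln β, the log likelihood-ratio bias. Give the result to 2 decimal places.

ln β = -0.03

z(0.602) = 0.259, z(0.529) = 0.073
ln β = −½·[z(H)² − z(FA)²] = −0.5 × (0.067 − 0.005) = -0.031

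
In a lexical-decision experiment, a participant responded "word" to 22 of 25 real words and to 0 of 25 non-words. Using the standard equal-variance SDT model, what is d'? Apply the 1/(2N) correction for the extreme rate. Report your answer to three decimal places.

d' = 3.229

The false-alarm rate is 0/25 = 0, so apply the 1/(2N) correction: FA → 1/(2·25) = 0.02000.
z(H) = z(0.88000) = 1.1750
z(FA) = z(0.02000) = -2.0537
d' = 1.1750 − (-2.0537) = 3.2287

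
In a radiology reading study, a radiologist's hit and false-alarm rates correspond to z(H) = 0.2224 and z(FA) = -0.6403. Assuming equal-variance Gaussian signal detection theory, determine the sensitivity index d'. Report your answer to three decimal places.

d' = z(H) − z(FA) = 0.2224 − (-0.6403) = 0.8627

d' = 0.863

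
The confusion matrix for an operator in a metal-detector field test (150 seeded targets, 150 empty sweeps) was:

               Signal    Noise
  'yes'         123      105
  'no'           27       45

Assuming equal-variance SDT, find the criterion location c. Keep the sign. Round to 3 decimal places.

H = 123/150 = 0.8200
FA = 105/150 = 0.7000
z(0.8200) = 0.9154, z(0.7000) = 0.5244
c = −½·[z(H) + z(FA)] = −0.5 × (0.9154 + 0.5244) = -0.7199

c = -0.720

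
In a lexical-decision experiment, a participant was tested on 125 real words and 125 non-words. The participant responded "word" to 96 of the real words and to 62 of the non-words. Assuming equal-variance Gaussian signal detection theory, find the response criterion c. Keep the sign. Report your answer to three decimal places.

H = 96/125 = 0.7680
FA = 62/125 = 0.4960
Φ⁻¹(0.7680) = 0.7323, Φ⁻¹(0.4960) = -0.0100
c = −½·[z(H) + z(FA)] = −0.5 × (0.7323 + (-0.0100)) = -0.36115
c < 0: the participant has a liberal response bias.

c = -0.361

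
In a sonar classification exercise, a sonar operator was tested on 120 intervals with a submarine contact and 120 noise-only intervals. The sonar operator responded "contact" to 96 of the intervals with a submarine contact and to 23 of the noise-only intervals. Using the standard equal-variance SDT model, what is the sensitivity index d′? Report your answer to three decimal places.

H = 96/120 = 0.8000
FA = 23/120 = 0.1917
z(H) = 0.8416
z(FA) = -0.8716
d' = z(H) − z(FA) = 0.8416 − (-0.8716) = 1.7132

d′ = 1.713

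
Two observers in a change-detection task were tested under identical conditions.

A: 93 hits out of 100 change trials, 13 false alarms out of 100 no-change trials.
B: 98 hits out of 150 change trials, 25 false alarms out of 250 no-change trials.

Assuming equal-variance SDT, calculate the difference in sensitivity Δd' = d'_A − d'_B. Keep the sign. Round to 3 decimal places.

Δd' = 0.926

A: z(0.9300) = 1.4758, z(0.1300) = -1.1264, d' = 2.6022
B: z(0.6533) = 0.3942, z(0.1000) = -1.2816, d' = 1.6758
Δd' = d'_A − d'_B = 2.6022 − 1.6758 = 0.9264
A has the higher sensitivity.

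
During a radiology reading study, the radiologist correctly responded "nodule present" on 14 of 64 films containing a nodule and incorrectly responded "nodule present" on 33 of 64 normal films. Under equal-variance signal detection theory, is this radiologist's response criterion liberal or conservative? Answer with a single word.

conservative

z(H) = -0.776, z(FA) = 0.039
c = −½·(z(H) + z(FA)) = 0.3685
c > 0 → conservative criterion (biased toward responding “no”).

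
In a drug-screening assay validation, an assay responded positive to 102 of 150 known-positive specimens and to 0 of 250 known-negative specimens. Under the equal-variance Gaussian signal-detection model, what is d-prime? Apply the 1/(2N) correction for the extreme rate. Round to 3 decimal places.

The false-alarm rate is 0/250 = 0, so apply the 1/(2N) correction: FA → 1/(2·250) = 0.00200.
z(H) = z(0.68000) = 0.4677
z(FA) = z(0.00200) = -2.8782
d' = 0.4677 − (-2.8782) = 3.3459

d-prime = 3.346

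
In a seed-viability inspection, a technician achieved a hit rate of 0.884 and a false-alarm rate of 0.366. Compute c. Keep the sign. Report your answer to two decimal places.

c = -0.43

z(H) = 1.195
z(FA) = -0.342
c = −½·[z(H) + z(FA)] = −0.5 × (1.195 + (-0.342)) = -0.4265
c < 0: the technician has a liberal response bias.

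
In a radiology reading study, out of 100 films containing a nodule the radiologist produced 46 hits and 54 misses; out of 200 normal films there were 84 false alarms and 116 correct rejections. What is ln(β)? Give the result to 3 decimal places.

ln β = 0.015

H = 46/100 = 0.4600
FA = 84/200 = 0.4200
Φ⁻¹(H) = Φ⁻¹(0.4600) = -0.1004
Φ⁻¹(FA) = Φ⁻¹(0.4200) = -0.2019
ln β = −½·[z(H)² − z(FA)²] = −0.5 × (0.0101 − 0.0408) = 0.01535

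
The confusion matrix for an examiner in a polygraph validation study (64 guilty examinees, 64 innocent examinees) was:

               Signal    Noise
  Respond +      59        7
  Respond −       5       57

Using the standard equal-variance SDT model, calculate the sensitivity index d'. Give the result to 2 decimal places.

d' = 2.65

H = 59/64 = 0.9219
FA = 7/64 = 0.1094
Φ⁻¹(H) = Φ⁻¹(0.9219) = 1.418
Φ⁻¹(FA) = Φ⁻¹(0.1094) = -1.230
d' = z(H) − z(FA) = 1.418 − (-1.230) = 2.648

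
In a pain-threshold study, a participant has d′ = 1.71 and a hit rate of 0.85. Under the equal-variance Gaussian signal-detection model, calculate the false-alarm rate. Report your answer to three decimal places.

false-alarm rate = 0.250

z(hit rate) = z(0.85) = 1.0364
z(FA) = z(H) − d' = 1.0364 − 1.71 = -0.6736
false-alarm rate = Φ(-0.6736) = 0.2503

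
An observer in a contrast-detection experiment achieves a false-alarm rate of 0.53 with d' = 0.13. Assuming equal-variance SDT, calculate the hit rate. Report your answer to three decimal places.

z(false-alarm rate) = z(0.53) = 0.0753
z(H) = z(FA) + d' = 0.0753 + 0.13 = 0.2053
hit rate = Φ(0.2053) = 0.5813

hit rate = 0.581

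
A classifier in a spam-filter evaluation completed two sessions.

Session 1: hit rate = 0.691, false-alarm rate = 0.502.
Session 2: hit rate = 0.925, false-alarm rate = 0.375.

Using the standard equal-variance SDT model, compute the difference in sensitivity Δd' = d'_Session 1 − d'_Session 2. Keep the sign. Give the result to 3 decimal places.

Δd' = -1.264

Session 1: z(0.691) = 0.4987, z(0.502) = 0.0050, d' = 0.4937
Session 2: z(0.925) = 1.4395, z(0.375) = -0.3186, d' = 1.7581
Δd' = d'_Session 1 − d'_Session 2 = 0.4937 − 1.7581 = -1.2644
Session 2 has the higher sensitivity.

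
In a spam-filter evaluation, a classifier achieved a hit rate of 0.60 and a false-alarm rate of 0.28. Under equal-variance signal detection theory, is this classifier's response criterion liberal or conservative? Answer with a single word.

z(H) = 0.253, z(FA) = -0.583
c = −½·(z(H) + z(FA)) = 0.165
c > 0 → conservative criterion (biased toward responding “no”).

conservative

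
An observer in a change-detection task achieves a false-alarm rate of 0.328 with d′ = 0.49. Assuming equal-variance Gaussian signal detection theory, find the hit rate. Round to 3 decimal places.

hit rate = 0.518

z(false-alarm rate) = z(0.328) = -0.4454
z(H) = z(FA) + d' = -0.4454 + 0.49 = 0.0446
hit rate = Φ(0.0446) = 0.5178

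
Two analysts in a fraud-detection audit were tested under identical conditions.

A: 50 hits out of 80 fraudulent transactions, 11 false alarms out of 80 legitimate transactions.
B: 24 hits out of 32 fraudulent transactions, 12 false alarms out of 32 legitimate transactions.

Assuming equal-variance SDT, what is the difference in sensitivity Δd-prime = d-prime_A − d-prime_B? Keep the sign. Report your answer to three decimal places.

A: z(0.6250) = 0.3186, z(0.1375) = -1.0916, d' = 1.4102
B: z(0.7500) = 0.6745, z(0.3750) = -0.3186, d' = 0.9931
Δd' = d'_A − d'_B = 1.4102 − 0.9931 = 0.4171
A has the higher sensitivity.

Δd-prime = 0.417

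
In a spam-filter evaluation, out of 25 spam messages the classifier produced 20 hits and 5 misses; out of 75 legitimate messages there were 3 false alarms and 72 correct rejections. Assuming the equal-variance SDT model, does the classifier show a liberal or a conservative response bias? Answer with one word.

conservative

z(H) = 0.842, z(FA) = -1.751
c = −½·(z(H) + z(FA)) = 0.4545
c > 0 → conservative criterion (biased toward responding “no”).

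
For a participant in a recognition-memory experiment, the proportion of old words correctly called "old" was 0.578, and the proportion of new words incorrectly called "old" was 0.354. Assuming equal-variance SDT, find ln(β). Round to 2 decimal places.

ln β = 0.05

z(H) = z(0.578) = 0.197
z(FA) = z(0.354) = -0.375
ln β = −½·[z(H)² − z(FA)²] = −0.5 × (0.039 − 0.141) = 0.051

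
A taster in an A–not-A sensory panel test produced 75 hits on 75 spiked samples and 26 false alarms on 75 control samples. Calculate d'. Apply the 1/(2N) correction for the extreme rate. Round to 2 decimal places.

The hit rate is 75/75 = 1, so apply the 1/(2N) correction: H → 1 − 1/(2·75) = 0.99333.
z(H) = z(0.99333) = 2.475
z(FA) = z(0.34667) = -0.394
d' = 2.475 − (-0.394) = 2.869

d' = 2.87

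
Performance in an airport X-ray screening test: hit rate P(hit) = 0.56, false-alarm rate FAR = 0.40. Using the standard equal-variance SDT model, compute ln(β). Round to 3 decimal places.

Φ⁻¹(0.56) = 0.1510, Φ⁻¹(0.40) = -0.2533
ln β = −½·[z(H)² − z(FA)²] = −0.5 × (0.0228 − 0.0642) = 0.0207

ln β = 0.021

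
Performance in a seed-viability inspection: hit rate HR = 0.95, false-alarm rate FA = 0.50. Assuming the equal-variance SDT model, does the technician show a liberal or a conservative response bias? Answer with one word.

z(H) = 1.645, z(FA) = 0.000
c = −½·(z(H) + z(FA)) = -0.8225
c < 0 → liberal criterion (biased toward responding “yes”).

liberal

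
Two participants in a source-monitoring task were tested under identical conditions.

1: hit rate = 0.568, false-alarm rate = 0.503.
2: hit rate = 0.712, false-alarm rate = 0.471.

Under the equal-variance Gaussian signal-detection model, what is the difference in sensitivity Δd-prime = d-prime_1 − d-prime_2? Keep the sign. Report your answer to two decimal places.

Δd-prime = -0.47

1: z(0.568) = 0.171, z(0.503) = 0.008, d' = 0.163
2: z(0.712) = 0.559, z(0.471) = -0.073, d' = 0.632
Δd' = d'_1 − d'_2 = 0.163 − 0.632 = -0.469
2 has the higher sensitivity.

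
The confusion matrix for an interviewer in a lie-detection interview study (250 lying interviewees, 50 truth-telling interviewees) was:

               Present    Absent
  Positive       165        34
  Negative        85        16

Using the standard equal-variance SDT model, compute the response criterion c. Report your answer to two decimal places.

H = 165/250 = 0.6600
FA = 34/50 = 0.6800
z(H) = 0.4125
z(FA) = 0.4677
c = −½·[z(H) + z(FA)] = −0.5 × (0.4125 + 0.4677) = -0.4401

c = -0.44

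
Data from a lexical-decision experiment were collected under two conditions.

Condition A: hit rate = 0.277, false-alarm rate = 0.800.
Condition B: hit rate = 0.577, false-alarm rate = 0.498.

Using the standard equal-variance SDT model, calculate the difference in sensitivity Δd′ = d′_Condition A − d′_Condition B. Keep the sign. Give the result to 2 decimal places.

Condition A: z(0.277) = -0.592, z(0.800) = 0.842, d' = -1.434
Condition B: z(0.577) = 0.194, z(0.498) = -0.005, d' = 0.199
Δd' = d'_Condition A − d'_Condition B = -1.434 − 0.199 = -1.633
Condition B has the higher sensitivity.

Δd′ = -1.63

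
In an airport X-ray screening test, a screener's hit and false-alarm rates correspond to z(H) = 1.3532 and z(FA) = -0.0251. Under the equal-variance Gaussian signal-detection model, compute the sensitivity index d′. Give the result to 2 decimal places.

d' = z(H) − z(FA) = 1.3532 − (-0.0251) = 1.3783

d′ = 1.38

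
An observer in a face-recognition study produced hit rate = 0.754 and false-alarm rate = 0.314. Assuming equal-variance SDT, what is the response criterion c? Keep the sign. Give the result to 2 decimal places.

Φ⁻¹(H) = Φ⁻¹(0.754) = 0.6871
Φ⁻¹(FA) = Φ⁻¹(0.314) = -0.4845
c = −½·[z(H) + z(FA)] = −0.5 × (0.6871 + (-0.4845)) = -0.1013
c < 0: the observer has a liberal response bias.

c = -0.10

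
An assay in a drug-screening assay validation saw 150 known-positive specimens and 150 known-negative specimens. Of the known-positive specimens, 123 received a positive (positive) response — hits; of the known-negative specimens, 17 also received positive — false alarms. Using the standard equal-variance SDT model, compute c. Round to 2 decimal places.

H = 123/150 = 0.8200
FA = 17/150 = 0.1133
z(H) = 0.9154
z(FA) = -1.2092
c = −½·[z(H) + z(FA)] = −0.5 × (0.9154 + (-1.2092)) = 0.1469

c = 0.15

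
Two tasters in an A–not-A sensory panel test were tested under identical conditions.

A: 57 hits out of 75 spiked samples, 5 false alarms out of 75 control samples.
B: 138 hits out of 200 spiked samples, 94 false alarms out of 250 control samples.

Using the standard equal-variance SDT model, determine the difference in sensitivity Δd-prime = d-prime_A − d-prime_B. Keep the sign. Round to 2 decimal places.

Δd-prime = 1.40

A: z(0.7600) = 0.706, z(0.0667) = -1.501, d' = 2.207
B: z(0.6900) = 0.496, z(0.3760) = -0.316, d' = 0.812
Δd' = d'_A − d'_B = 2.207 − 0.812 = 1.395
A has the higher sensitivity.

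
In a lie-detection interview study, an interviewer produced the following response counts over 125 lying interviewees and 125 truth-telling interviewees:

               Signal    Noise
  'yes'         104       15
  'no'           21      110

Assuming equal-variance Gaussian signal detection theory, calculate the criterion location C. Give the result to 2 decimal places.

H = 104/125 = 0.8320
FA = 15/125 = 0.1200
z(0.8320) = 0.9621, z(0.1200) = -1.1750
c = −½·[z(H) + z(FA)] = −0.5 × (0.9621 + (-1.1750)) = 0.10645

C = 0.11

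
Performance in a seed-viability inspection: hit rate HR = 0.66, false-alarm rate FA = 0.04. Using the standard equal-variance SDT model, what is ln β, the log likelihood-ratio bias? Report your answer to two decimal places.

ln β = 1.45

Φ⁻¹(H) = Φ⁻¹(0.66) = 0.412
Φ⁻¹(FA) = Φ⁻¹(0.04) = -1.751
ln β = −½·[z(H)² − z(FA)²] = −0.5 × (0.170 − 3.066) = 1.448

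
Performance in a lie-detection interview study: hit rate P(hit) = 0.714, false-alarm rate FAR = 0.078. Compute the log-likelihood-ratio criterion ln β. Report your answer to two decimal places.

z(H) = 0.565
z(FA) = -1.419
ln β = −½·[z(H)² − z(FA)²] = −0.5 × (0.319 − 2.014) = 0.8475

ln β = 0.85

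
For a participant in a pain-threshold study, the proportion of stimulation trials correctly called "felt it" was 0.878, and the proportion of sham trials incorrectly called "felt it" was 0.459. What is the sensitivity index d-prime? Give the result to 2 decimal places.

Φ⁻¹(0.878) = 1.165, Φ⁻¹(0.459) = -0.103
d' = z(H) − z(FA) = 1.165 − (-0.103) = 1.268

d-prime = 1.27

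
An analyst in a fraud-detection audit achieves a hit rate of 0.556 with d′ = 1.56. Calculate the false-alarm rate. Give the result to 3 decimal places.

false-alarm rate = 0.078

z(hit rate) = z(0.556) = 0.1408
z(FA) = z(H) − d' = 0.1408 − 1.56 = -1.4192
false-alarm rate = Φ(-1.4192) = 0.0779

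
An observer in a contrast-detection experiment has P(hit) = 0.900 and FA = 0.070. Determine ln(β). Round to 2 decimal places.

Φ⁻¹(0.900) = 1.282, Φ⁻¹(0.070) = -1.476
ln β = −½·[z(H)² − z(FA)²] = −0.5 × (1.644 − 2.179) = 0.2675

ln β = 0.27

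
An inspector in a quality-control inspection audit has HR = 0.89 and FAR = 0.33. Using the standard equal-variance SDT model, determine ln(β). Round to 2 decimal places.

z(H) = 1.227
z(FA) = -0.440
ln β = −½·[z(H)² − z(FA)²] = −0.5 × (1.506 − 0.194) = -0.656

ln β = -0.66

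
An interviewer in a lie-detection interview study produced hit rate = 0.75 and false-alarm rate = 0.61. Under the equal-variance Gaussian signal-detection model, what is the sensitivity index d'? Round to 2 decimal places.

d' = 0.40

z(0.75) = 0.674, z(0.61) = 0.279
d' = z(H) − z(FA) = 0.674 − 0.279 = 0.395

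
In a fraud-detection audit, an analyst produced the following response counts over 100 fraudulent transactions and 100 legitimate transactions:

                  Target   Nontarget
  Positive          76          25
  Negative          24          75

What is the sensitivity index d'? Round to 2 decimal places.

H = 76/100 = 0.7600
FA = 25/100 = 0.2500
z(H) = z(0.7600) = 0.706
z(FA) = z(0.2500) = -0.674
d' = z(H) − z(FA) = 0.706 − (-0.674) = 1.380

d' = 1.38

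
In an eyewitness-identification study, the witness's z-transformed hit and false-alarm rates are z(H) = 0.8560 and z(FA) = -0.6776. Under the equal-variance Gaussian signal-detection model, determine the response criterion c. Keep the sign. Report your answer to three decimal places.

c = −½·[z(H) + z(FA)] = −½·(0.8560 + (-0.6776)) = -0.0892
c < 0: the witness has a liberal response bias.

c = -0.089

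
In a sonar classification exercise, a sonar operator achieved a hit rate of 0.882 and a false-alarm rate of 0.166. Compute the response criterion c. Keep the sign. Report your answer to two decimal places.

z(H) = z(0.882) = 1.185
z(FA) = z(0.166) = -0.970
c = −½·[z(H) + z(FA)] = −0.5 × (1.185 + (-0.970)) = -0.1075
c < 0: the sonar operator has a liberal response bias.

c = -0.11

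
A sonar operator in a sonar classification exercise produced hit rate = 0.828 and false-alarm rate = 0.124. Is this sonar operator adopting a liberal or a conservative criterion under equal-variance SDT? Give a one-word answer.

conservative

z(H) = 0.946, z(FA) = -1.155
c = −½·(z(H) + z(FA)) = 0.1045
c > 0 → conservative criterion (biased toward responding “no”).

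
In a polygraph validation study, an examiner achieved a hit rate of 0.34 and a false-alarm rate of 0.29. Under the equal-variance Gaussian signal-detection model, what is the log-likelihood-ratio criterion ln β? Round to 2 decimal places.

Φ⁻¹(0.34) = -0.412, Φ⁻¹(0.29) = -0.553
ln β = −½·[z(H)² − z(FA)²] = −0.5 × (0.170 − 0.306) = 0.068

ln β = 0.07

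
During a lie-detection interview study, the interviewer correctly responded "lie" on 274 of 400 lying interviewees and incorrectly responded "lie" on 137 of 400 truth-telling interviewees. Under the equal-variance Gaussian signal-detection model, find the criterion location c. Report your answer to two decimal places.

H = 274/400 = 0.6850
FA = 137/400 = 0.3425
z(H) = 0.4817
z(FA) = -0.4056
c = −½·[z(H) + z(FA)] = −0.5 × (0.4817 + (-0.4056)) = -0.03805
c < 0: the interviewer has a liberal response bias.

c = -0.04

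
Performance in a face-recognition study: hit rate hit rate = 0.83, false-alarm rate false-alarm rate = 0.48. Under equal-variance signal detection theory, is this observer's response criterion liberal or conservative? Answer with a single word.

liberal

z(H) = 0.954, z(FA) = -0.050
c = −½·(z(H) + z(FA)) = -0.452
c < 0 → liberal criterion (biased toward responding “yes”).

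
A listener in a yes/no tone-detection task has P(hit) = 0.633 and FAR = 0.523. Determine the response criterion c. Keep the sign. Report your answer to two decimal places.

c = -0.20

Φ⁻¹(H) = Φ⁻¹(0.633) = 0.340
Φ⁻¹(FA) = Φ⁻¹(0.523) = 0.058
c = −½·[z(H) + z(FA)] = −0.5 × (0.340 + 0.058) = -0.199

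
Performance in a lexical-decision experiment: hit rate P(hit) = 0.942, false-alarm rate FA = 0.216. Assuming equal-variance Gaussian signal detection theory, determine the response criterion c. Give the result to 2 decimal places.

c = -0.39

z(0.942) = 1.572, z(0.216) = -0.786
c = −½·[z(H) + z(FA)] = −0.5 × (1.572 + (-0.786)) = -0.393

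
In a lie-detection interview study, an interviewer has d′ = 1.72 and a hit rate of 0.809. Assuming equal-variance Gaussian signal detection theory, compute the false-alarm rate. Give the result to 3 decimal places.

false-alarm rate = 0.199

z(hit rate) = z(0.809) = 0.8742
z(FA) = z(H) − d' = 0.8742 − 1.72 = -0.8458
false-alarm rate = Φ(-0.8458) = 0.1988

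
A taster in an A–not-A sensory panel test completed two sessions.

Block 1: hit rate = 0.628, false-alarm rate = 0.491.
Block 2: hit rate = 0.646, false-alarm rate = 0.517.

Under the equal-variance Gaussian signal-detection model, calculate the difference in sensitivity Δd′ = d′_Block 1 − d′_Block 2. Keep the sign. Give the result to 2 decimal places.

Δd′ = 0.02

Block 1: z(0.628) = 0.327, z(0.491) = -0.023, d' = 0.350
Block 2: z(0.646) = 0.375, z(0.517) = 0.043, d' = 0.332
Δd' = d'_Block 1 − d'_Block 2 = 0.350 − 0.332 = 0.018
Block 1 has the higher sensitivity.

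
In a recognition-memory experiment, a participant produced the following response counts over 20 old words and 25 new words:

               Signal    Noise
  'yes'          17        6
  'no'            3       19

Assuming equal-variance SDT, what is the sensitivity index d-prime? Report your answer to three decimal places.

H = 17/20 = 0.8500
FA = 6/25 = 0.2400
Φ⁻¹(H) = 1.0364
Φ⁻¹(FA) = -0.7063
d' = z(H) − z(FA) = 1.0364 − (-0.7063) = 1.7427

d-prime = 1.743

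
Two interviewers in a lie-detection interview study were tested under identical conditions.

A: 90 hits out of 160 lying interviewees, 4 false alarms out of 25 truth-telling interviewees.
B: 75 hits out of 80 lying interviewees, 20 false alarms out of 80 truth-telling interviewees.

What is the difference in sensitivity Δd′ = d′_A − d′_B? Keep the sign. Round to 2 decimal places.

Δd′ = -1.06

A: z(0.5625) = 0.157, z(0.1600) = -0.994, d' = 1.151
B: z(0.9375) = 1.534, z(0.2500) = -0.674, d' = 2.208
Δd' = d'_A − d'_B = 1.151 − 2.208 = -1.057
B has the higher sensitivity.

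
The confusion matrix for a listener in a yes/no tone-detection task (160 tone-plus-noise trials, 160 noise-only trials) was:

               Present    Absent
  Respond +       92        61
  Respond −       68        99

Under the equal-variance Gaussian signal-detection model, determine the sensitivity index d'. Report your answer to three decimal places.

d' = 0.491

H = 92/160 = 0.5750
FA = 61/160 = 0.3812
z(H) = 0.1891
z(FA) = -0.3023
d' = z(H) − z(FA) = 0.1891 − (-0.3023) = 0.4914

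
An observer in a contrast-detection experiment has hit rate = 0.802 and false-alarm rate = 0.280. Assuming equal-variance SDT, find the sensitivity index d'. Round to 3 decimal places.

Φ⁻¹(H) = Φ⁻¹(0.802) = 0.8488
Φ⁻¹(FA) = Φ⁻¹(0.280) = -0.5828
d' = z(H) − z(FA) = 0.8488 − (-0.5828) = 1.4316

d' = 1.432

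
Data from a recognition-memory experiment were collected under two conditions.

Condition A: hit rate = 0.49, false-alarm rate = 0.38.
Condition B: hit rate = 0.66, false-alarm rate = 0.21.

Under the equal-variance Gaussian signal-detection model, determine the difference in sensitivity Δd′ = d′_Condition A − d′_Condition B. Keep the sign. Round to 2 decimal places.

Δd′ = -0.94

Condition A: z(0.49) = -0.025, z(0.38) = -0.305, d' = 0.280
Condition B: z(0.66) = 0.412, z(0.21) = -0.806, d' = 1.218
Δd' = d'_Condition A − d'_Condition B = 0.280 − 1.218 = -0.938
Condition B has the higher sensitivity.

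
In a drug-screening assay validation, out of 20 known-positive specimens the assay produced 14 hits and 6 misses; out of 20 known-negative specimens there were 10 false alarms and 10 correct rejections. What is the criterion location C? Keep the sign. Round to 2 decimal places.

H = 14/20 = 0.7000
FA = 10/20 = 0.5000
Φ⁻¹(H) = 0.5244
Φ⁻¹(FA) = 0.0000
c = −½·[z(H) + z(FA)] = −0.5 × (0.5244 + 0.0000) = -0.2622

C = -0.26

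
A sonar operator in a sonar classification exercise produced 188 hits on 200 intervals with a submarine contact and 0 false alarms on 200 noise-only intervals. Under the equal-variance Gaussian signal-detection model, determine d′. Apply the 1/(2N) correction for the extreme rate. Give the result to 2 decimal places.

The false-alarm rate is 0/200 = 0, so apply the 1/(2N) correction: FA → 1/(2·200) = 0.00250.
z(H) = z(0.94000) = 1.555
z(FA) = z(0.00250) = -2.807
d' = 1.555 − (-2.807) = 4.362

d′ = 4.36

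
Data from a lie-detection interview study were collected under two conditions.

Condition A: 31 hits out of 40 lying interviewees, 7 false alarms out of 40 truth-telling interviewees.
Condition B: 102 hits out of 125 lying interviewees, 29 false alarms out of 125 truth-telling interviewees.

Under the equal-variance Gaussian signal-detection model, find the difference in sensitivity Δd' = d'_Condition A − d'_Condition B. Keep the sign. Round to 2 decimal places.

Condition A: z(0.7750) = 0.755, z(0.1750) = -0.935, d' = 1.690
Condition B: z(0.8160) = 0.900, z(0.2320) = -0.732, d' = 1.632
Δd' = d'_Condition A − d'_Condition B = 1.690 − 1.632 = 0.058
Condition A has the higher sensitivity.

Δd' = 0.06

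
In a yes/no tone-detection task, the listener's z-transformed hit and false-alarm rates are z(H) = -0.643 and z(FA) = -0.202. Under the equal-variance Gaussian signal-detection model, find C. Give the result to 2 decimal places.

C = 0.42

c = −½·[z(H) + z(FA)] = −½·(-0.643 + (-0.202)) = 0.4225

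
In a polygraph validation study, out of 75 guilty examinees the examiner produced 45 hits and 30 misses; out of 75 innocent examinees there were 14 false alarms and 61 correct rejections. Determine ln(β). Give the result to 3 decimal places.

ln β = 0.364

H = 45/75 = 0.6000
FA = 14/75 = 0.1867
Φ⁻¹(0.6000) = 0.2533, Φ⁻¹(0.1867) = -0.8901
ln β = −½·[z(H)² − z(FA)²] = −0.5 × (0.0642 − 0.7923) = 0.36405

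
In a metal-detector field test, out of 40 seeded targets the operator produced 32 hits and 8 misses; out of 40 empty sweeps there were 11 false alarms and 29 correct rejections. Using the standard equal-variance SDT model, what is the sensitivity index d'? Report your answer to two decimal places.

H = 32/40 = 0.8000
FA = 11/40 = 0.2750
Φ⁻¹(0.8000) = 0.842, Φ⁻¹(0.2750) = -0.598
d' = z(H) − z(FA) = 0.842 − (-0.598) = 1.440

d' = 1.44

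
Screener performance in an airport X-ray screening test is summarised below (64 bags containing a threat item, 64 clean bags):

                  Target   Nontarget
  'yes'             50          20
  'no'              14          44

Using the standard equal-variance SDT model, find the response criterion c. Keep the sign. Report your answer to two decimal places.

c = -0.14

H = 50/64 = 0.7812
FA = 20/64 = 0.3125
z(H) = z(0.7812) = 0.7763
z(FA) = z(0.3125) = -0.4888
c = −½·[z(H) + z(FA)] = −0.5 × (0.7763 + (-0.4888)) = -0.14375
c < 0: the screener has a liberal response bias.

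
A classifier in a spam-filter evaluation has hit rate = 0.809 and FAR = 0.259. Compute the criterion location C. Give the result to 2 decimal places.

C = -0.11

z(H) = z(0.809) = 0.874
z(FA) = z(0.259) = -0.646
c = −½·[z(H) + z(FA)] = −0.5 × (0.874 + (-0.646)) = -0.114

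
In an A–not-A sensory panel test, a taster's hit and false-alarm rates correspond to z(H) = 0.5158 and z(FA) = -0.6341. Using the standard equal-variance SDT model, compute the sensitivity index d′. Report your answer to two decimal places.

d' = z(H) − z(FA) = 0.5158 − (-0.6341) = 1.1499

d′ = 1.15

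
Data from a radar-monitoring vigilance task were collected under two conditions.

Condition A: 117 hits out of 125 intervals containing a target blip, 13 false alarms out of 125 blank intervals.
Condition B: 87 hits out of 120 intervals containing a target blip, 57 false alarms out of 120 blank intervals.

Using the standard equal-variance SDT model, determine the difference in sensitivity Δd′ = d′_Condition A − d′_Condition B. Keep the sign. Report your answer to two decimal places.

Δd′ = 2.12

Condition A: z(0.9360) = 1.522, z(0.1040) = -1.259, d' = 2.781
Condition B: z(0.7250) = 0.598, z(0.4750) = -0.063, d' = 0.661
Δd' = d'_Condition A − d'_Condition B = 2.781 − 0.661 = 2.120
Condition A has the higher sensitivity.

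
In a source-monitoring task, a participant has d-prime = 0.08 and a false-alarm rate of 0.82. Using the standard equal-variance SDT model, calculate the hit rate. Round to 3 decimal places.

hit rate = 0.840

z(false-alarm rate) = z(0.82) = 0.9154
z(H) = z(FA) + d' = 0.9154 + 0.08 = 0.9954
hit rate = Φ(0.9954) = 0.8402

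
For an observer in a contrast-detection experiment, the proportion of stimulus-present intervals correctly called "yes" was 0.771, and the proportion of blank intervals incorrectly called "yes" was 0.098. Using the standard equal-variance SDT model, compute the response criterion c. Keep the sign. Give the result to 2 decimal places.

c = 0.28

z(H) = 0.7421
z(FA) = -1.2930
c = −½·[z(H) + z(FA)] = −0.5 × (0.7421 + (-1.2930)) = 0.27545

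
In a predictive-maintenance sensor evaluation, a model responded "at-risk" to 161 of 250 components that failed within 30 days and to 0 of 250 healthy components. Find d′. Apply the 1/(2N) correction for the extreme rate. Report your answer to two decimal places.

The false-alarm rate is 0/250 = 0, so apply the 1/(2N) correction: FA → 1/(2·250) = 0.00200.
z(H) = z(0.64400) = 0.369
z(FA) = z(0.00200) = -2.878
d' = 0.369 − (-2.878) = 3.247

d′ = 3.25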